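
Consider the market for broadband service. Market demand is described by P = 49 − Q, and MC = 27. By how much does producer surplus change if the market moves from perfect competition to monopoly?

Producer surplus rises by 121

Under competition P = MC = 27, so Q = (49 − 27)/1 = 22.
PS = (27 − 27)·22 = 0.
Monopoly sets MR = MC: 49 − 2Q = 27 ⇒ Q = 11, P = 49 − 11 = 38.
PS = (38 − 27)·11 = 121.
Change in producer surplus: 121 − 0 = 121.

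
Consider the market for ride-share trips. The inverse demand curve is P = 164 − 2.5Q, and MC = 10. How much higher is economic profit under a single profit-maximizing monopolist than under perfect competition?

Economic profit rises by 2371.6

Competitive firms price at marginal cost: P = 10, giving Q = 61.6.
Profit = (10 − 10)·61.6 = 0.
A monopolist chooses Q where MR = MC. MR = 164 − 5Q; setting this equal to 10 gives Q = 30.8 and P = 87.
Profit = (87 − 10)·30.8 = 2371.6.
Change in economic profit: 2371.6 − 0 = 2371.6.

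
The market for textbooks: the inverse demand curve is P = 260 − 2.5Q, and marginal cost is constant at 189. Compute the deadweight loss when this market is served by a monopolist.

Perfect competition: P = MC = 189, so 260 − 2.5Q = 189 and Q = 28.4.
A monopolist chooses Q where MR = MC. MR = 260 − 5Q; setting this equal to 189 gives Q = 14.2 and P = 224.5.
DWL is the triangle between Q = 14.2 and Q = 28.4: ½·(28.4 − 14.2)·(224.5 − 189) = 252.05.

DWL = 252.05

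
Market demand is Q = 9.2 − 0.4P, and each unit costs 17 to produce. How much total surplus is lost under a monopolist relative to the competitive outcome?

Inverting demand: P = 23 − 2.5Q.
Perfect competition: P = MC = 17, so 23 − 2.5Q = 17 and Q = 2.4.
A monopolist chooses Q where MR = MC. MR = 23 − 5Q; setting this equal to 17 gives Q = 1.2 and P = 20.
DWL is the triangle between Q = 1.2 and Q = 2.4: ½·(2.4 − 1.2)·(20 − 17) = 1.8.

DWL = 1.8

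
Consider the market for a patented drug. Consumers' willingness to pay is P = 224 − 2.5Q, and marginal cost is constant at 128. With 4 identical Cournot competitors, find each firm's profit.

Cournot with 4 identical firms: the symmetric best-response condition is 224 − 12.5q = 128. Each firm produces q = 7.68, total output Q = 30.72, price P = 147.2.
Each firm's profit = (147.2 − 128)·7.68 = 147.456.

π_i = 147.456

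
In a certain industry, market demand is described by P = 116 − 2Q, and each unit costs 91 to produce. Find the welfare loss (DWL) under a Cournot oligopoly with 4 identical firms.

DWL = 6.25

Under competition P = MC = 91, so Q = (116 − 91)/2 = 12.5.
With 4 symmetric Cournot firms, each firm's FOC gives 116 − 10q = 91, so q = 2.5, Q = 4·2.5 = 10, and P = 96.
DWL is the triangle between Q = 10 and Q = 12.5: ½·(12.5 − 10)·(96 − 91) = 6.25.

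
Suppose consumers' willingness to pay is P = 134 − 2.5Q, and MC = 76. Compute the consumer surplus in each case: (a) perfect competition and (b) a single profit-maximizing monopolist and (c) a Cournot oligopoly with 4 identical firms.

Competition: CS = 672.8; Monopoly: CS = 168.2; Cournot: CS = 430.592

Perfect competition: P = MC = 76, so 134 − 2.5Q = 76 and Q = 23.2.
CS = ½·(134 − 76)·23.2 = 672.8.
The monopolist equates marginal revenue to marginal cost: 134 − 5Q = 76, so Q = 11.6. From demand, P = 105.
CS = ½·(134 − 105)·11.6 = 168.2.
In a 4-firm Cournot equilibrium, symmetry and the first-order condition give q = (134 − 76)/(12.5) = 4.64. So Q = 18.56 and P = 87.6.
CS = ½·(134 − 87.6)·18.56 = 430.592.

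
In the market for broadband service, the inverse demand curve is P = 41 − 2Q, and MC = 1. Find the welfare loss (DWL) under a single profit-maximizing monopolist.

Under competition P = MC = 1, so Q = (41 − 1)/2 = 20.
Monopoly sets MR = MC: 41 − 4Q = 1 ⇒ Q = 10, P = 41 − 2·10 = 21.
DWL is the triangle between Q = 10 and Q = 20: ½·(20 − 10)·(21 − 1) = 100.

DWL = 100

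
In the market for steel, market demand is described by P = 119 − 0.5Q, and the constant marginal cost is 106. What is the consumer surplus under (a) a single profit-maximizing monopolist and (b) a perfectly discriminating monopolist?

Monopoly: CS = 42.25; Perfect PD: CS = 0

Monopoly sets MR = MC: 119 − Q = 106 ⇒ Q = 13, P = 119 − 0.5·13 = 112.5.
CS = ½·(119 − 112.5)·13 = 42.25.
Under first-degree price discrimination the firm charges each unit its demand price and produces up to where P = MC, i.e. Q = 26. Consumer surplus is zero; producer surplus equals total surplus.
CS = 0.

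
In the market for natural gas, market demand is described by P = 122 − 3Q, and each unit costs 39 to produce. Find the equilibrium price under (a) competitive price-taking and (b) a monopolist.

Perfect competition: P = MC = 39, so 122 − 3Q = 39 and Q = 83/3.
A monopolist chooses Q where MR = MC. MR = 122 − 6Q; setting this equal to 39 gives Q = 83/6 and P = 80.5.

Competition: P = 39; Monopoly: P = 80.5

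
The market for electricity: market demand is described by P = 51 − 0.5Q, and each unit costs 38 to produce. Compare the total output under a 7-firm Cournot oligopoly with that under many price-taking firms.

Cournot: Q = 22.75; Competition: Q = 26

Cournot with 7 identical firms: the symmetric best-response condition is 51 − 4q = 38. Each firm produces q = 3.25, total output Q = 22.75, price P = 39.625.
Perfect competition: P = MC = 38, so 51 − 0.5Q = 38 and Q = 26.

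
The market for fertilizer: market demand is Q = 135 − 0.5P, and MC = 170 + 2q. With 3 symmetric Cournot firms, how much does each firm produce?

Inverting demand: P = 270 − 2Q.
Cournot with 3 identical firms: the symmetric best-response condition is 270 − 8q = 170 + 2q. Each firm produces q = 10, total output Q = 30, price P = 210.

q_i = 10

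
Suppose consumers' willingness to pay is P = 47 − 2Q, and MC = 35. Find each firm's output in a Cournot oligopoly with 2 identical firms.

q_i = 2

Cournot with 2 identical firms: the symmetric best-response condition is 47 − 6q = 35. Each firm produces q = 2, total output Q = 4, price P = 39.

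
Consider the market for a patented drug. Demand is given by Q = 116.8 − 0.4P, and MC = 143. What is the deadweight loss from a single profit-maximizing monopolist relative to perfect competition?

Inverting demand: P = 292 − 2.5Q.
Competitive firms price at marginal cost: P = 143, giving Q = 59.6.
A monopolist chooses Q where MR = MC. MR = 292 − 5Q; setting this equal to 143 gives Q = 29.8 and P = 217.5.
DWL is the triangle between Q = 29.8 and Q = 59.6: ½·(59.6 − 29.8)·(217.5 − 143) = 1110.05.

DWL = 1110.05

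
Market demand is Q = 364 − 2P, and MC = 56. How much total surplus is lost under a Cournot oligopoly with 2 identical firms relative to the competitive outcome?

Inverting demand: P = 182 − 0.5Q.
Under competition P = MC = 56, so Q = (182 − 56)/0.5 = 252.
In a 2-firm Cournot equilibrium, symmetry and the first-order condition give q = (182 − 56)/(1.5) = 84. So Q = 168 and P = 98.
DWL is the triangle between Q = 168 and Q = 252: ½·(252 − 168)·(98 − 56) = 1764.

DWL = 1764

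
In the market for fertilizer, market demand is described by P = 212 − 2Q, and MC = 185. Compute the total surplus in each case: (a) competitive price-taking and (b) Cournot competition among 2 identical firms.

Competitive firms price at marginal cost: P = 185, giving Q = 13.5.
CS = ½·(212 − 185)·13.5 = 182.25; PS = (185 − 185)·13.5 = 0; TS = 182.25.
In a 2-firm Cournot equilibrium, symmetry and the first-order condition give q = (212 − 185)/(6) = 4.5. So Q = 9 and P = 194.
CS = ½·(212 − 194)·9 = 81; PS = (194 − 185)·9 = 81; TS = 162.

Competition: TS = 182.25; Cournot: TS = 162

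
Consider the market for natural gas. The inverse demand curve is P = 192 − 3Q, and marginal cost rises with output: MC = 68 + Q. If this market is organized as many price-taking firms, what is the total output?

Q = 31

Competitive equilibrium sets price equal to marginal cost: 192 − 3Q = 68 + Q, so Q = 31 and P = 99.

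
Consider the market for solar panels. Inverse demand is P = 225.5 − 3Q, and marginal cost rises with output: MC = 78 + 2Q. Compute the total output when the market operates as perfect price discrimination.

With perfect price discrimination, output is the efficient level Q = 29.5 (where demand meets MC), but every buyer pays their willingness to pay: CS = 0 and PS = total surplus.

Q = 29.5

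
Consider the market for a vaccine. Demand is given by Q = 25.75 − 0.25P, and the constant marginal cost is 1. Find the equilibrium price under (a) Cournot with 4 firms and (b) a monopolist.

Inverting demand: P = 103 − 4Q.
Cournot with 4 identical firms: the symmetric best-response condition is 103 − 20q = 1. Each firm produces q = 5.1, total output Q = 20.4, price P = 21.4.
A monopolist chooses Q where MR = MC. MR = 103 − 8Q; setting this equal to 1 gives Q = 12.75 and P = 52.

Cournot: P = 21.4; Monopoly: P = 52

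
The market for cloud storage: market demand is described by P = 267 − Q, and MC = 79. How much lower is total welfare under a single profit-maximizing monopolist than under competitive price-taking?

Perfect competition: P = MC = 79, so 267 − Q = 79 and Q = 188.
CS = ½·(267 − 79)·188 = 17672; PS = (79 − 79)·188 = 0; TS = 17672.
The monopolist equates marginal revenue to marginal cost: 267 − 2Q = 79, so Q = 94. From demand, P = 173.
CS = ½·(267 − 173)·94 = 4418; PS = (173 − 79)·94 = 8836; TS = 13254.
Change in total welfare: 13254 − 17672 = −4418.

Total welfare falls by 4418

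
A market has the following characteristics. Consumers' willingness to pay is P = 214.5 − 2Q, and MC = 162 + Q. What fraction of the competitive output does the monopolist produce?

Q_m/Q_c = 0.6

A monopolist chooses Q where MR = MC. MR = 214.5 − 4Q; setting this equal to 162 + Q gives Q = 10.5 and P = 193.5.
Under competition P = MC: 214.5 − 2Q = 162 + Q ⇒ Q = 17.5, P = 179.5.
Ratio Q_m/Q_c = 10.5/17.5 = 0.6.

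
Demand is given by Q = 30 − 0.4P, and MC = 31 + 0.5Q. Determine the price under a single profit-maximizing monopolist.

Inverting demand: P = 75 − 2.5Q.
A monopolist chooses Q where MR = MC. MR = 75 − 5Q; setting this equal to 31 + 0.5Q gives Q = 8 and P = 55.

P = 55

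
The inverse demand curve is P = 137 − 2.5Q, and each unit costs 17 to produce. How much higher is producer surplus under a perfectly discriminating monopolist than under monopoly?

Producer surplus rises by 1440

Monopoly sets MR = MC: 137 − 5Q = 17 ⇒ Q = 24, P = 137 − 2.5·24 = 77.
PS = (77 − 17)·24 = 1440.
Under first-degree price discrimination the firm charges each unit its demand price and produces up to where P = MC, i.e. Q = 48. Consumer surplus is zero; producer surplus equals total surplus.
PS = ½·(137 − 17)·48 = 2880.
Change in producer surplus: 2880 − 1440 = 1440.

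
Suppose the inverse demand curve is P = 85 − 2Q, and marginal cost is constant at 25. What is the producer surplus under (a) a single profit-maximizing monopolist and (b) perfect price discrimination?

Monopoly sets MR = MC: 85 − 4Q = 25 ⇒ Q = 15, P = 85 − 2·15 = 55.
PS = (55 − 25)·15 = 450.
A perfectly discriminating monopolist sells every unit with P(Q) ≥ MC(Q), so output equals the competitive quantity Q = 30. Each buyer pays their reservation price, so CS = 0 and the firm captures all surplus.
PS = ½·(85 − 25)·30 = 900.

Monopoly: PS = 450; Perfect PD: PS = 900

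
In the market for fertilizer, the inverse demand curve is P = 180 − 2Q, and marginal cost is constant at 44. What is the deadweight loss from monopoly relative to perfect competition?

DWL = 1156

Under competition P = MC = 44, so Q = (180 − 44)/2 = 68.
A monopolist chooses Q where MR = MC. MR = 180 − 4Q; setting this equal to 44 gives Q = 34 and P = 112.
DWL is the triangle between Q = 34 and Q = 68: ½·(68 − 34)·(112 − 44) = 1156.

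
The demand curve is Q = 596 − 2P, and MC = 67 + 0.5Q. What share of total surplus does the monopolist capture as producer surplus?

PS/TS = 0.75

Inverting demand: P = 298 − 0.5Q.
Monopoly sets MR = MC: 298 − Q = 67 + 0.5Q ⇒ Q = 154, P = 298 − 0.5·154 = 221.
CS = ½·(298 − 221)·154 = 5929.
PS = P·Q − VC(Q) = 221·154 − (67·154 + ½·0.5·154²) = 17787.
Share captured = PS/TS = 17787/23716 = 0.75.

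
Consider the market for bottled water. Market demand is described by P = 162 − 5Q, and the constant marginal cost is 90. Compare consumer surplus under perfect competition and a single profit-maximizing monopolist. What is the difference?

CS falls by 388.8

Perfect competition: P = MC = 90, so 162 − 5Q = 90 and Q = 14.4.
CS = ½·(162 − 90)·14.4 = 518.4.
A monopolist chooses Q where MR = MC. MR = 162 − 10Q; setting this equal to 90 gives Q = 7.2 and P = 126.
CS = ½·(162 − 126)·7.2 = 129.6.
Change in consumer surplus: 129.6 − 518.4 = −388.8.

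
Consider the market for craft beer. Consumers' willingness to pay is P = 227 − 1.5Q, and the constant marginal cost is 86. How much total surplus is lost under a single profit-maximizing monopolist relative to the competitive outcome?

DWL = 1656.75

Perfect competition: P = MC = 86, so 227 − 1.5Q = 86 and Q = 94.
A monopolist chooses Q where MR = MC. MR = 227 − 3Q; setting this equal to 86 gives Q = 47 and P = 156.5.
DWL is the triangle between Q = 47 and Q = 94: ½·(94 − 47)·(156.5 − 86) = 1656.75.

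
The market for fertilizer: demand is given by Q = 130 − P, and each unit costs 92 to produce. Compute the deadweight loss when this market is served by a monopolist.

DWL = 180.5

Inverting demand: P = 130 − Q.
Under competition P = MC = 92, so Q = (130 − 92)/1 = 38.
A monopolist chooses Q where MR = MC. MR = 130 − 2Q; setting this equal to 92 gives Q = 19 and P = 111.
DWL is the triangle between Q = 19 and Q = 38: ½·(38 − 19)·(111 − 92) = 180.5.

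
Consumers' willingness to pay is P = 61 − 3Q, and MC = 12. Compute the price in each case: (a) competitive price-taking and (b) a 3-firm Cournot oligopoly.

Under competition P = MC = 12, so Q = (61 − 12)/3 = 49/3.
Cournot with 3 identical firms: the symmetric best-response condition is 61 − 12q = 12. Each firm produces q = 49/12, total output Q = 12.25, price P = 24.25.

Competition: P = 12; Cournot: P = 24.25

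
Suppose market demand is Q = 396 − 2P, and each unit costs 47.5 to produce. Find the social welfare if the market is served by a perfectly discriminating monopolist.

TS = 22650.25

Inverting demand: P = 198 − 0.5Q.
A perfectly discriminating monopolist sells every unit with P(Q) ≥ MC(Q), so output equals the competitive quantity Q = 301. Each buyer pays their reservation price, so CS = 0 and the firm captures all surplus.
TS = 22650.25 (equal to competitive TS).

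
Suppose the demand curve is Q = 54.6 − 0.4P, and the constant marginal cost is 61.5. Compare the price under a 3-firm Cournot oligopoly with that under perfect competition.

Inverting demand: P = 136.5 − 2.5Q.
With 3 symmetric Cournot firms, each firm's FOC gives 136.5 − 10q = 61.5, so q = 7.5, Q = 3·7.5 = 22.5, and P = 80.25.
Under competition P = MC = 61.5, so Q = (136.5 − 61.5)/2.5 = 30.

Cournot: P = 80.25; Competition: P = 61.5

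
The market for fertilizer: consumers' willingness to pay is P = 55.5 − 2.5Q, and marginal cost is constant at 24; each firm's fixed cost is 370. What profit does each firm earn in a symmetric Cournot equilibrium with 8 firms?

In a 8-firm Cournot equilibrium, symmetry and the first-order condition give q = (55.5 − 24)/(22.5) = 1.4. So Q = 11.2 and P = 27.5.
Each firm's profit = (27.5 − 24)·1.4 − 370 = −365.1.

π_i = −365.1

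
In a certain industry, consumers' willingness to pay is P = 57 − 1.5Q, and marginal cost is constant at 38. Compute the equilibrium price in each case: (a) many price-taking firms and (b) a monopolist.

Competitive firms price at marginal cost: P = 38, giving Q = 38/3.
The monopolist equates marginal revenue to marginal cost: 57 − 3Q = 38, so Q = 19/3. From demand, P = 47.5.

Competition: P = 38; Monopoly: P = 47.5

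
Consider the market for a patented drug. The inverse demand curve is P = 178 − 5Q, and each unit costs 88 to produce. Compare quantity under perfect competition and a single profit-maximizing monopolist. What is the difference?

Under competition P = MC = 88, so Q = (178 − 88)/5 = 18.
A monopolist chooses Q where MR = MC. MR = 178 − 10Q; setting this equal to 88 gives Q = 9 and P = 133.
Change in quantity: 9 − 18 = −9.

Q falls by 9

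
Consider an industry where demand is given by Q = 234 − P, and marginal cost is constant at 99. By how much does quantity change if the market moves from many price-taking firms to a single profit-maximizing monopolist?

Quantity falls by 67.5

Inverting demand: P = 234 − Q.
Perfect competition: P = MC = 99, so 234 − Q = 99 and Q = 135.
The monopolist equates marginal revenue to marginal cost: 234 − 2Q = 99, so Q = 67.5. From demand, P = 166.5.
Change in quantity: 67.5 − 135 = −67.5.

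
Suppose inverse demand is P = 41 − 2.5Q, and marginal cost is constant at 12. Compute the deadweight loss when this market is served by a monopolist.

Competitive firms price at marginal cost: P = 12, giving Q = 11.6.
The monopolist equates marginal revenue to marginal cost: 41 − 5Q = 12, so Q = 5.8. From demand, P = 26.5.
DWL is the triangle between Q = 5.8 and Q = 11.6: ½·(11.6 − 5.8)·(26.5 − 12) = 42.05.

DWL = 42.05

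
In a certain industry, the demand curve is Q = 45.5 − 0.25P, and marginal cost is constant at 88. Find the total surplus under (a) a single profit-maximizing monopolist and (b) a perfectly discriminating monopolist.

Monopoly: TS = 828.375; Perfect PD: TS = 1104.5

Inverting demand: P = 182 − 4Q.
A monopolist chooses Q where MR = MC. MR = 182 − 8Q; setting this equal to 88 gives Q = 11.75 and P = 135.
CS = ½·(182 − 135)·11.75 = 276.125; PS = (135 − 88)·11.75 = 552.25; TS = 828.375.
A perfectly discriminating monopolist sells every unit with P(Q) ≥ MC(Q), so output equals the competitive quantity Q = 23.5. Each buyer pays their reservation price, so CS = 0 and the firm captures all surplus.
TS = 1104.5 (equal to competitive TS).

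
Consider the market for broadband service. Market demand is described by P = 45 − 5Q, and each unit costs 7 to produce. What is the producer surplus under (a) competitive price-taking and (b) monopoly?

Competition: PS = 0; Monopoly: PS = 72.2

Under competition P = MC = 7, so Q = (45 − 7)/5 = 7.6.
PS = (7 − 7)·7.6 = 0.
The monopolist equates marginal revenue to marginal cost: 45 − 10Q = 7, so Q = 3.8. From demand, P = 26.
PS = (26 − 7)·3.8 = 72.2.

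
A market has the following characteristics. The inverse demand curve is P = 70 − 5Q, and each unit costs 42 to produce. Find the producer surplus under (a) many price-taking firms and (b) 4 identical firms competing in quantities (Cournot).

Competitive firms price at marginal cost: P = 42, giving Q = 5.6.
PS = (42 − 42)·5.6 = 0.
Cournot with 4 identical firms: the symmetric best-response condition is 70 − 25q = 42. Each firm produces q = 1.12, total output Q = 4.48, price P = 47.6.
PS = (47.6 − 42)·4.48 = 25.088.

Competition: PS = 0; Cournot: PS = 25.088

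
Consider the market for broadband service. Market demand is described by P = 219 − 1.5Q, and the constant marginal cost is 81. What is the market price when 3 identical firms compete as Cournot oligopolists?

With 3 symmetric Cournot firms, each firm's FOC gives 219 − 6q = 81, so q = 23, Q = 3·23 = 69, and P = 115.5.

P = 115.5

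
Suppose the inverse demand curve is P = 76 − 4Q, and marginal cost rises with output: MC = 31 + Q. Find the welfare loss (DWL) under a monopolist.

Under competition P = MC: 76 − 4Q = 31 + Q ⇒ Q = 9, P = 40.
Monopoly sets MR = MC: 76 − 8Q = 31 + Q ⇒ Q = 5, P = 76 − 4·5 = 56.
CS = ½·(76 − 40)·9 = 162; PS = (40·9 − 31·9 − ½·1·9²) = 40.5; TS = 202.5.
CS = ½·(76 − 56)·5 = 50; PS = (56·5 − 31·5 − ½·1·5²) = 112.5; TS = 162.5.
DWL = 202.5 − 162.5 = 40.

DWL = 40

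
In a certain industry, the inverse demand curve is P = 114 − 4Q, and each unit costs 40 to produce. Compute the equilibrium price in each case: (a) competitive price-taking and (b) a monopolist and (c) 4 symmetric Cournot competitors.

Competition: P = 40; Monopoly: P = 77; Cournot: P = 54.8

Perfect competition: P = MC = 40, so 114 − 4Q = 40 and Q = 18.5.
The monopolist equates marginal revenue to marginal cost: 114 − 8Q = 40, so Q = 9.25. From demand, P = 77.
With 4 symmetric Cournot firms, each firm's FOC gives 114 − 20q = 40, so q = 3.7, Q = 4·3.7 = 14.8, and P = 54.8.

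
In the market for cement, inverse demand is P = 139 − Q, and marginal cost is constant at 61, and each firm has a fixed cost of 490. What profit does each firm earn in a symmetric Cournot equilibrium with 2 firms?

With 2 symmetric Cournot firms, each firm's FOC gives 139 − 3q = 61, so q = 26, Q = 2·26 = 52, and P = 87.
Each firm's profit = (87 − 61)·26 − 490 = 186.

π_i = 186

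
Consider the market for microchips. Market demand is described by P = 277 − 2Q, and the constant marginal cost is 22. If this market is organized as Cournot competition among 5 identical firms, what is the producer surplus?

In a 5-firm Cournot equilibrium, symmetry and the first-order condition give q = (277 − 22)/(12) = 21.25. So Q = 106.25 and P = 64.5.
PS = (64.5 − 22)·106.25 = 4515.625.

PS = 4515.625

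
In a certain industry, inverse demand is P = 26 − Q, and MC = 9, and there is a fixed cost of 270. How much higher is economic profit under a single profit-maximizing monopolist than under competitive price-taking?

π rises by 72.25

Perfect competition: P = MC = 9, so 26 − Q = 9 and Q = 17.
Profit = (9 − 9)·17 − 270 = −270.
The monopolist equates marginal revenue to marginal cost: 26 − 2Q = 9, so Q = 8.5. From demand, P = 17.5.
Profit = (17.5 − 9)·8.5 − 270 = −197.75.
Change in economic profit: −197.75 − −270 = 72.25.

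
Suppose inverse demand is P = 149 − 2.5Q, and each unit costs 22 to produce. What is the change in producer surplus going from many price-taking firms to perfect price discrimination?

Competitive firms price at marginal cost: P = 22, giving Q = 50.8.
PS = (22 − 22)·50.8 = 0.
Under first-degree price discrimination the firm charges each unit its demand price and produces up to where P = MC, i.e. Q = 50.8. Consumer surplus is zero; producer surplus equals total surplus.
PS = ½·(149 − 22)·50.8 = 3225.8.
Change in producer surplus: 3225.8 − 0 = 3225.8.

Producer surplus rises by 3225.8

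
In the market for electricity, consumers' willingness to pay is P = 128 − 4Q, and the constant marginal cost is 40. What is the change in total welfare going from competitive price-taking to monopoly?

Under competition P = MC = 40, so Q = (128 − 40)/4 = 22.
CS = ½·(128 − 40)·22 = 968; PS = (40 − 40)·22 = 0; TS = 968.
A monopolist chooses Q where MR = MC. MR = 128 − 8Q; setting this equal to 40 gives Q = 11 and P = 84.
CS = ½·(128 − 84)·11 = 242; PS = (84 − 40)·11 = 484; TS = 726.
Change in total welfare: 726 − 968 = −242.

Total welfare falls by 242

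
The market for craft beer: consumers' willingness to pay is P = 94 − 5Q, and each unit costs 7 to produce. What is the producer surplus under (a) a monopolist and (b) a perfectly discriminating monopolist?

Monopoly: PS = 378.45; Perfect PD: PS = 756.9

The monopolist equates marginal revenue to marginal cost: 94 − 10Q = 7, so Q = 8.7. From demand, P = 50.5.
PS = (50.5 − 7)·8.7 = 378.45.
With perfect price discrimination, output is the efficient level Q = 17.4 (where demand meets MC), but every buyer pays their willingness to pay: CS = 0 and PS = total surplus.
PS = ½·(94 − 7)·17.4 = 756.9.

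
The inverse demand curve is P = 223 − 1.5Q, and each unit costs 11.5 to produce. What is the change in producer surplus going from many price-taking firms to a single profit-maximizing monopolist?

Producer surplus rises by 7455.375

Under competition P = MC = 11.5, so Q = (223 − 11.5)/1.5 = 141.
PS = (11.5 − 11.5)·141 = 0.
Monopoly sets MR = MC: 223 − 3Q = 11.5 ⇒ Q = 70.5, P = 223 − 1.5·70.5 = 117.25.
PS = (117.25 − 11.5)·70.5 = 7455.375.
Change in producer surplus: 7455.375 − 0 = 7455.375.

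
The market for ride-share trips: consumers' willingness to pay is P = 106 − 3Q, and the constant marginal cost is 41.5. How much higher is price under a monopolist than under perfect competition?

Competitive firms price at marginal cost: P = 41.5, giving Q = 21.5.
Monopoly sets MR = MC: 106 − 6Q = 41.5 ⇒ Q = 10.75, P = 106 − 3·10.75 = 73.75.
Change in price: 73.75 − 41.5 = 32.25.

P rises by 32.25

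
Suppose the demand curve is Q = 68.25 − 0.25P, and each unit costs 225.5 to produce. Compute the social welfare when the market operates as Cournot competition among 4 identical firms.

TS = 270.75

Inverting demand: P = 273 − 4Q.
With 4 symmetric Cournot firms, each firm's FOC gives 273 − 20q = 225.5, so q = 2.375, Q = 4·2.375 = 9.5, and P = 235.
CS = ½·(273 − 235)·9.5 = 180.5; PS = (235 − 225.5)·9.5 = 90.25; TS = 270.75.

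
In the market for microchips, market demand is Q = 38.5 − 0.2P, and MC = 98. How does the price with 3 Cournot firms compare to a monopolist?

Inverting demand: P = 192.5 − 5Q.
In a 3-firm Cournot equilibrium, symmetry and the first-order condition give q = (192.5 − 98)/(20) = 4.725. So Q = 14.175 and P = 121.625.
A monopolist chooses Q where MR = MC. MR = 192.5 − 10Q; setting this equal to 98 gives Q = 9.45 and P = 145.25.

Cournot: P = 121.625; Monopoly: P = 145.25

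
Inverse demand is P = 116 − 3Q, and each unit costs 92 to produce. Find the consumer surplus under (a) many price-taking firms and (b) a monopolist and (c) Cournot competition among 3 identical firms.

Competition: CS = 96; Monopoly: CS = 24; Cournot: CS = 54

Competitive firms price at marginal cost: P = 92, giving Q = 8.
CS = ½·(116 − 92)·8 = 96.
Monopoly sets MR = MC: 116 − 6Q = 92 ⇒ Q = 4, P = 116 − 3·4 = 104.
CS = ½·(116 − 104)·4 = 24.
Cournot with 3 identical firms: the symmetric best-response condition is 116 − 12q = 92. Each firm produces q = 2, total output Q = 6, price P = 98.
CS = ½·(116 − 98)·6 = 54.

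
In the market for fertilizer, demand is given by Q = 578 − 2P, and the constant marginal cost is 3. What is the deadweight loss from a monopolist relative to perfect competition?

Inverting demand: P = 289 − 0.5Q.
Competitive firms price at marginal cost: P = 3, giving Q = 572.
A monopolist chooses Q where MR = MC. MR = 289 − Q; setting this equal to 3 gives Q = 286 and P = 146.
DWL is the triangle between Q = 286 and Q = 572: ½·(572 − 286)·(146 − 3) = 20449.

DWL = 20449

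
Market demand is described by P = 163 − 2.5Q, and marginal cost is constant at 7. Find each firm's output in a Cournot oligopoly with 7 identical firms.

In a 7-firm Cournot equilibrium, symmetry and the first-order condition give q = (163 − 7)/(20) = 7.8. So Q = 54.6 and P = 26.5.

q_i = 7.8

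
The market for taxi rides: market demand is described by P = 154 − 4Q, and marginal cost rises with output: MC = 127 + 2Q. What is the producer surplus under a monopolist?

PS = 36.45

Monopoly sets MR = MC: 154 − 8Q = 127 + 2Q ⇒ Q = 2.7, P = 154 − 4·2.7 = 143.2.
PS = P·Q − VC(Q) = 143.2·2.7 − (127·2.7 + ½·2·2.7²) = 36.45.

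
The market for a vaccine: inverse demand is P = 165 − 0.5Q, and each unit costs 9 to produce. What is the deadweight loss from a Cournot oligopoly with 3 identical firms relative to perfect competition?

DWL = 1521

Competitive firms price at marginal cost: P = 9, giving Q = 312.
In a 3-firm Cournot equilibrium, symmetry and the first-order condition give q = (165 − 9)/(2) = 78. So Q = 234 and P = 48.
DWL is the triangle between Q = 234 and Q = 312: ½·(312 − 234)·(48 − 9) = 1521.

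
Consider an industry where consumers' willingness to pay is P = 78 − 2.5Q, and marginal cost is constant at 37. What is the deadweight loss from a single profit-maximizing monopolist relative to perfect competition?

DWL = 84.05

Competitive firms price at marginal cost: P = 37, giving Q = 16.4.
The monopolist equates marginal revenue to marginal cost: 78 − 5Q = 37, so Q = 8.2. From demand, P = 57.5.
DWL is the triangle between Q = 8.2 and Q = 16.4: ½·(16.4 − 8.2)·(57.5 − 37) = 84.05.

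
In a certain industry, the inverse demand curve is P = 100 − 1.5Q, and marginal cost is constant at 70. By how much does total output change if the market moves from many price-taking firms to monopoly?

Competitive firms price at marginal cost: P = 70, giving Q = 20.
A monopolist chooses Q where MR = MC. MR = 100 − 3Q; setting this equal to 70 gives Q = 10 and P = 85.
Change in total output: 10 − 20 = −10.

Q falls by 10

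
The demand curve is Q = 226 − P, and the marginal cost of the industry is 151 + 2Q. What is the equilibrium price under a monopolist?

Inverting demand: P = 226 − Q.
Monopoly sets MR = MC: 226 − 2Q = 151 + 2Q ⇒ Q = 18.75, P = 226 − 18.75 = 207.25.

P = 207.25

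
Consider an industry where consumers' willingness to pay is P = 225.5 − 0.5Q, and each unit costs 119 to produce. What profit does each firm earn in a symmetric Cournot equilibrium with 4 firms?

With 4 symmetric Cournot firms, each firm's FOC gives 225.5 − 2.5q = 119, so q = 42.6, Q = 4·42.6 = 170.4, and P = 140.3.
Each firm's profit = (140.3 − 119)·42.6 = 907.38.

π_i = 907.38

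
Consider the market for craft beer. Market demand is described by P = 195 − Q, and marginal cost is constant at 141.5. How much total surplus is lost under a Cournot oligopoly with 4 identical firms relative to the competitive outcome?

Competitive firms price at marginal cost: P = 141.5, giving Q = 53.5.
With 4 symmetric Cournot firms, each firm's FOC gives 195 − 5q = 141.5, so q = 10.7, Q = 4·10.7 = 42.8, and P = 152.2.
DWL is the triangle between Q = 42.8 and Q = 53.5: ½·(53.5 − 42.8)·(152.2 − 141.5) = 57.245.

DWL = 57.245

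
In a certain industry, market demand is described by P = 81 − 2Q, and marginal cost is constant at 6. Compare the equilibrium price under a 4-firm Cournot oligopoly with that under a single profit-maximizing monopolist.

Cournot: P = 21; Monopoly: P = 43.5

Cournot with 4 identical firms: the symmetric best-response condition is 81 − 10q = 6. Each firm produces q = 7.5, total output Q = 30, price P = 21.
The monopolist equates marginal revenue to marginal cost: 81 − 4Q = 6, so Q = 18.75. From demand, P = 43.5.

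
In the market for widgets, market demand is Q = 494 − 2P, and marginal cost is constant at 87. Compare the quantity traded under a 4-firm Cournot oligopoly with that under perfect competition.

Cournot: Q = 256; Competition: Q = 320

Inverting demand: P = 247 − 0.5Q.
Cournot with 4 identical firms: the symmetric best-response condition is 247 − 2.5q = 87. Each firm produces q = 64, total output Q = 256, price P = 119.
Perfect competition: P = MC = 87, so 247 − 0.5Q = 87 and Q = 320.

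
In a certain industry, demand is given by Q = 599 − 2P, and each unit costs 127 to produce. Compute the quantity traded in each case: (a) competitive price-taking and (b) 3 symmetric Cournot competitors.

Competition: Q = 345; Cournot: Q = 258.75

Inverting demand: P = 299.5 − 0.5Q.
Perfect competition: P = MC = 127, so 299.5 − 0.5Q = 127 and Q = 345.
With 3 symmetric Cournot firms, each firm's FOC gives 299.5 − 2q = 127, so q = 86.25, Q = 3·86.25 = 258.75, and P = 170.125.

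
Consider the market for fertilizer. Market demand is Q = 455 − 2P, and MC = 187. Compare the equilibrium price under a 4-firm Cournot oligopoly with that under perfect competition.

Inverting demand: P = 227.5 − 0.5Q.
In a 4-firm Cournot equilibrium, symmetry and the first-order condition give q = (227.5 − 187)/(2.5) = 16.2. So Q = 64.8 and P = 195.1.
Under competition P = MC = 187, so Q = (227.5 − 187)/0.5 = 81.

Cournot: P = 195.1; Competition: P = 187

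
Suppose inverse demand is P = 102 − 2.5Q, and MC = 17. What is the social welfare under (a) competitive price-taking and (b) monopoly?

Under competition P = MC = 17, so Q = (102 − 17)/2.5 = 34.
CS = ½·(102 − 17)·34 = 1445; PS = (17 − 17)·34 = 0; TS = 1445.
A monopolist chooses Q where MR = MC. MR = 102 − 5Q; setting this equal to 17 gives Q = 17 and P = 59.5.
CS = ½·(102 − 59.5)·17 = 361.25; PS = (59.5 − 17)·17 = 722.5; TS = 1083.75.

Competition: TS = 1445; Monopoly: TS = 1083.75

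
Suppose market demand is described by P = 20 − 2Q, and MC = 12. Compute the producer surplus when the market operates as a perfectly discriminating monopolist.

A perfectly discriminating monopolist sells every unit with P(Q) ≥ MC(Q), so output equals the competitive quantity Q = 4. Each buyer pays their reservation price, so CS = 0 and the firm captures all surplus.
PS = ½·(20 − 12)·4 = 16.

PS = 16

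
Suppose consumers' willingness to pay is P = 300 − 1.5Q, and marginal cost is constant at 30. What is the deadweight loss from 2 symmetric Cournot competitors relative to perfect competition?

Perfect competition: P = MC = 30, so 300 − 1.5Q = 30 and Q = 180.
Cournot with 2 identical firms: the symmetric best-response condition is 300 − 4.5q = 30. Each firm produces q = 60, total output Q = 120, price P = 120.
DWL is the triangle between Q = 120 and Q = 180: ½·(180 − 120)·(120 − 30) = 2700.

DWL = 2700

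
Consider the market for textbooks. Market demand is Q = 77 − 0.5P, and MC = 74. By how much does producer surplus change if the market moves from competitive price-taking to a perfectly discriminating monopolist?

Inverting demand: P = 154 − 2Q.
Perfect competition: P = MC = 74, so 154 − 2Q = 74 and Q = 40.
PS = (74 − 74)·40 = 0.
A perfectly discriminating monopolist sells every unit with P(Q) ≥ MC(Q), so output equals the competitive quantity Q = 40. Each buyer pays their reservation price, so CS = 0 and the firm captures all surplus.
PS = ½·(154 − 74)·40 = 1600.
Change in producer surplus: 1600 − 0 = 1600.

PS rises by 1600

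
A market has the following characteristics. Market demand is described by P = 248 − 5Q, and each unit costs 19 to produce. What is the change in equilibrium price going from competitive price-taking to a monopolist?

Under competition P = MC = 19, so Q = (248 − 19)/5 = 45.8.
Monopoly sets MR = MC: 248 − 10Q = 19 ⇒ Q = 22.9, P = 248 − 5·22.9 = 133.5.
Change in equilibrium price: 133.5 − 19 = 114.5.

P rises by 114.5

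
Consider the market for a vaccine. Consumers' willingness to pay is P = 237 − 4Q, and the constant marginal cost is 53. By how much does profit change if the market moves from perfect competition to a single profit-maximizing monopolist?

π rises by 2116

Perfect competition: P = MC = 53, so 237 − 4Q = 53 and Q = 46.
Profit = (53 − 53)·46 = 0.
A monopolist chooses Q where MR = MC. MR = 237 − 8Q; setting this equal to 53 gives Q = 23 and P = 145.
Profit = (145 − 53)·23 = 2116.
Change in profit: 2116 − 0 = 2116.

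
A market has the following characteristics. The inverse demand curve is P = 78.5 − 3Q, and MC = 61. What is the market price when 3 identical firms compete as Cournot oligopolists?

P = 65.375

Cournot with 3 identical firms: the symmetric best-response condition is 78.5 − 12q = 61. Each firm produces q = 35/24, total output Q = 4.375, price P = 65.375.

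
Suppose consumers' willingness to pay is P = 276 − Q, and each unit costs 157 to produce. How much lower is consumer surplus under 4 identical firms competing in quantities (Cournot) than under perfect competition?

Consumer surplus falls by 2548.98

Under competition P = MC = 157, so Q = (276 − 157)/1 = 119.
CS = ½·(276 − 157)·119 = 7080.5.
Cournot with 4 identical firms: the symmetric best-response condition is 276 − 5q = 157. Each firm produces q = 23.8, total output Q = 95.2, price P = 180.8.
CS = ½·(276 − 180.8)·95.2 = 4531.52.
Change in consumer surplus: 4531.52 − 7080.5 = −2548.98.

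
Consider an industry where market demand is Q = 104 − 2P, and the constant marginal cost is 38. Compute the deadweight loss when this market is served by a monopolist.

DWL = 49

Inverting demand: P = 52 − 0.5Q.
Under competition P = MC = 38, so Q = (52 − 38)/0.5 = 28.
Monopoly sets MR = MC: 52 − Q = 38 ⇒ Q = 14, P = 52 − 0.5·14 = 45.
DWL is the triangle between Q = 14 and Q = 28: ½·(28 − 14)·(45 − 38) = 49.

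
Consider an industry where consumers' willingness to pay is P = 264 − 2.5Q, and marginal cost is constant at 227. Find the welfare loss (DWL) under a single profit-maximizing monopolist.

Competitive firms price at marginal cost: P = 227, giving Q = 14.8.
The monopolist equates marginal revenue to marginal cost: 264 − 5Q = 227, so Q = 7.4. From demand, P = 245.5.
DWL is the triangle between Q = 7.4 and Q = 14.8: ½·(14.8 − 7.4)·(245.5 − 227) = 68.45.

DWL = 68.45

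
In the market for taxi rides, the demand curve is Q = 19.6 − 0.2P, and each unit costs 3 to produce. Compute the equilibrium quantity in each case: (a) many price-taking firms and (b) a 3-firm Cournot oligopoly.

Inverting demand: P = 98 − 5Q.
Under competition P = MC = 3, so Q = (98 − 3)/5 = 19.
Cournot with 3 identical firms: the symmetric best-response condition is 98 − 20q = 3. Each firm produces q = 4.75, total output Q = 14.25, price P = 26.75.

Competition: Q = 19; Cournot: Q = 14.25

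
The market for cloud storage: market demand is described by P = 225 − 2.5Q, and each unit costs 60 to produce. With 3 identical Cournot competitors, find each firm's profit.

With 3 symmetric Cournot firms, each firm's FOC gives 225 − 10q = 60, so q = 16.5, Q = 3·16.5 = 49.5, and P = 101.25.
Each firm's profit = (101.25 − 60)·16.5 = 680.625.

π_i = 680.625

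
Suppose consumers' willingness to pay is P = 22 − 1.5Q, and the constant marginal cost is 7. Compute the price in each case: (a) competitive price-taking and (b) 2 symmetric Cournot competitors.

Competition: P = 7; Cournot: P = 12

Under competition P = MC = 7, so Q = (22 − 7)/1.5 = 10.
In a 2-firm Cournot equilibrium, symmetry and the first-order condition give q = (22 − 7)/(4.5) = 10/3. So Q = 20/3 and P = 12.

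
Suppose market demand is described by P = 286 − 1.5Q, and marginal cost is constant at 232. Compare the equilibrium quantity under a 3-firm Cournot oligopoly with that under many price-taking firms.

Cournot: Q = 27; Competition: Q = 36

In a 3-firm Cournot equilibrium, symmetry and the first-order condition give q = (286 − 232)/(6) = 9. So Q = 27 and P = 245.5.
Perfect competition: P = MC = 232, so 286 − 1.5Q = 232 and Q = 36.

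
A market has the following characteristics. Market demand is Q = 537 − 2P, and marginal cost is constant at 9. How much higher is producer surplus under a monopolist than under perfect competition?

Inverting demand: P = 268.5 − 0.5Q.
Perfect competition: P = MC = 9, so 268.5 − 0.5Q = 9 and Q = 519.
PS = (9 − 9)·519 = 0.
Monopoly sets MR = MC: 268.5 − Q = 9 ⇒ Q = 259.5, P = 268.5 − 0.5·259.5 = 138.75.
PS = (138.75 − 9)·259.5 = 33670.125.
Change in producer surplus: 33670.125 − 0 = 33670.125.

Producer surplus rises by 33670.125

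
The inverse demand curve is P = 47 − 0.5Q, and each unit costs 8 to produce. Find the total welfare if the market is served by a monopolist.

TS = 1140.75

Monopoly sets MR = MC: 47 − Q = 8 ⇒ Q = 39, P = 47 − 0.5·39 = 27.5.
CS = ½·(47 − 27.5)·39 = 380.25; PS = (27.5 − 8)·39 = 760.5; TS = 1140.75.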